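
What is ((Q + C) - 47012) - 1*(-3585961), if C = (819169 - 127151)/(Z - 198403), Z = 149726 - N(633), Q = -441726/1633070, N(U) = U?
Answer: 14248933389009449/4026334085 ≈ 3.5389e+6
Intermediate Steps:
Q = -220863/816535 (Q = -441726*1/1633070 = -220863/816535 ≈ -0.27049)
Z = 149093 (Z = 149726 - 1*633 = 149726 - 633 = 149093)
C = -346009/24655 (C = (819169 - 127151)/(149093 - 198403) = 692018/(-49310) = 692018*(-1/49310) = -346009/24655 ≈ -14.034)
((Q + C) - 47012) - 1*(-3585961) = ((-220863/816535 - 346009/24655) - 47012) - 1*(-3585961) = (-57594767216/4026334085 - 47012) + 3585961 = -189343612771236/4026334085 + 3585961 = 14248933389009449/4026334085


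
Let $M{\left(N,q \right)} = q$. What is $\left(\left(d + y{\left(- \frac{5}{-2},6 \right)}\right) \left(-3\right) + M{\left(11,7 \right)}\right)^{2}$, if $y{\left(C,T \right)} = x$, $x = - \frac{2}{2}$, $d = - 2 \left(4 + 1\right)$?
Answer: $1600$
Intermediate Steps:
$d = -10$ ($d = \left(-2\right) 5 = -10$)
$x = -1$ ($x = \left(-2\right) \frac{1}{2} = -1$)
$y{\left(C,T \right)} = -1$
$\left(\left(d + y{\left(- \frac{5}{-2},6 \right)}\right) \left(-3\right) + M{\left(11,7 \right)}\right)^{2} = \left(\left(-10 - 1\right) \left(-3\right) + 7\right)^{2} = \left(\left(-11\right) \left(-3\right) + 7\right)^{2} = \left(33 + 7\right)^{2} = 40^{2} = 1600$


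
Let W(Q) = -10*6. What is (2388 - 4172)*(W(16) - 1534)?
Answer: 2843696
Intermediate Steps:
W(Q) = -60
(2388 - 4172)*(W(16) - 1534) = (2388 - 4172)*(-60 - 1534) = -1784*(-1594) = 2843696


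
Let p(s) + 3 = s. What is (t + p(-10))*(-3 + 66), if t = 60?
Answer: 2961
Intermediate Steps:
p(s) = -3 + s
(t + p(-10))*(-3 + 66) = (60 + (-3 - 10))*(-3 + 66) = (60 - 13)*63 = 47*63 = 2961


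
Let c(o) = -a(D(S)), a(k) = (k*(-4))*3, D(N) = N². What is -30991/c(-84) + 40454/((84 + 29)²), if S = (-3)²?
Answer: -3154007/109836 ≈ -28.716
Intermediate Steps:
S = 9
a(k) = -12*k (a(k) = -4*k*3 = -12*k)
c(o) = 972 (c(o) = -(-12)*9² = -(-12)*81 = -1*(-972) = 972)
-30991/c(-84) + 40454/((84 + 29)²) = -30991/972 + 40454/((84 + 29)²) = -30991*1/972 + 40454/(113²) = -30991/972 + 40454/12769 = -30991/972 + 40454*(1/12769) = -30991/972 + 358/113 = -3154007/109836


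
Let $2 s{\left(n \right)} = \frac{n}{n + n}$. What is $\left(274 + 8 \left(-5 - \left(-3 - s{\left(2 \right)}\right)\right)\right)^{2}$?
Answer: $67600$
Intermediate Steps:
$s{\left(n \right)} = \frac{1}{4}$ ($s{\left(n \right)} = \frac{n \frac{1}{n + n}}{2} = \frac{n \frac{1}{2 n}}{2} = \frac{1}{2} \cdot \frac{1}{2} = \frac{1}{4}$)
$\left(274 + 8 \left(-5 - \left(-3 - s{\left(2 \right)}\right)\right)\right)^{2} = \left(274 + 8 \left(-5 + \left(\left(\frac{1}{4} + 5\right) - 2\right)\right)\right)^{2} = \left(274 + 8 \left(-5 + \left(\frac{21}{4} - 2\right)\right)\right)^{2} = \left(274 + 8 \left(-5 + \frac{13}{4}\right)\right)^{2} = \left(274 + 8 \left(- \frac{7}{4}\right)\right)^{2} = \left(274 - 14\right)^{2} = 260^{2} = 67600$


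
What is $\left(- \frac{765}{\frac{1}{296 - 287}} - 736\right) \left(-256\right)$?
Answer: $1950976$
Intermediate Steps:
$\left(- \frac{765}{\frac{1}{296 - 287}} - 736\right) \left(-256\right) = \left(- \frac{765}{\frac{1}{9}} - 736\right) \left(-256\right) = \left(- 765 \frac{1}{\frac{1}{9}} - 736\right) \left(-256\right) = \left(\left(-765\right) 9 - 736\right) \left(-256\right) = \left(-6885 - 736\right) \left(-256\right) = \left(-7621\right) \left(-256\right) = 1950976$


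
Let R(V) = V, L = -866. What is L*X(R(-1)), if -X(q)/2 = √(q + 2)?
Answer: 1732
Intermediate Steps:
X(q) = -2*√(2 + q) (X(q) = -2*√(q + 2) = -2*√(2 + q))
L*X(R(-1)) = -(-1732)*√(2 - 1) = -(-1732)*√1 = -(-1732) = -866*(-2) = 1732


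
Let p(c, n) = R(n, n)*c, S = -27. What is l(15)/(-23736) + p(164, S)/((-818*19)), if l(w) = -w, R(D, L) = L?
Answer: 17556023/61484152 ≈ 0.28554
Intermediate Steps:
p(c, n) = c*n (p(c, n) = n*c = c*n)
l(15)/(-23736) + p(164, S)/((-818*19)) = -1*15/(-23736) + (164*(-27))/((-818*19)) = -15*(-1/23736) - 4428/(-15542) = 5/7912 - 4428*(-1/15542) = 5/7912 + 2214/7771 = 17556023/61484152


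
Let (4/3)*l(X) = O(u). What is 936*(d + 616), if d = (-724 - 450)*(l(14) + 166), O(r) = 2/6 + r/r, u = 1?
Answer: -182933712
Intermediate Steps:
O(r) = 4/3 (O(r) = 2*(⅙) + 1 = ⅓ + 1 = 4/3)
l(X) = 1 (l(X) = (¾)*(4/3) = 1)
d = -196058 (d = (-724 - 450)*(1 + 166) = -1174*167 = -196058)
936*(d + 616) = 936*(-196058 + 616) = 936*(-195442) = -182933712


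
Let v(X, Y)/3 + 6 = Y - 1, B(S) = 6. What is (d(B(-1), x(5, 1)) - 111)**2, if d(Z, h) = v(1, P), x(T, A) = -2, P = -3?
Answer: 19881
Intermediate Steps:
v(X, Y) = -21 + 3*Y (v(X, Y) = -18 + 3*(Y - 1) = -18 + 3*(-1 + Y) = -18 + (-3 + 3*Y) = -21 + 3*Y)
d(Z, h) = -30 (d(Z, h) = -21 + 3*(-3) = -21 - 9 = -30)
(d(B(-1), x(5, 1)) - 111)**2 = (-30 - 111)**2 = (-141)**2 = 19881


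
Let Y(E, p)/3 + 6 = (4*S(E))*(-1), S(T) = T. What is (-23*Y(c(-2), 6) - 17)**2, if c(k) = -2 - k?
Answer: 157609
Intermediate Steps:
Y(E, p) = -18 - 12*E (Y(E, p) = -18 + 3*((4*E)*(-1)) = -18 + 3*(-4*E) = -18 - 12*E)
(-23*Y(c(-2), 6) - 17)**2 = (-23*(-18 - 12*(-2 - 1*(-2))) - 17)**2 = (-23*(-18 - 12*(-2 + 2)) - 17)**2 = (-23*(-18 - 12*0) - 17)**2 = (-23*(-18 + 0) - 17)**2 = (-23*(-18) - 17)**2 = (414 - 17)**2 = 397**2 = 157609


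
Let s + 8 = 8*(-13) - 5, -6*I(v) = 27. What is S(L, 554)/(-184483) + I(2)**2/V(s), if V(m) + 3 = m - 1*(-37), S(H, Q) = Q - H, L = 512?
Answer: -14957067/61248356 ≈ -0.24420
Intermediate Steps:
I(v) = -9/2 (I(v) = -1/6*27 = -9/2)
s = -117 (s = -8 + (8*(-13) - 5) = -8 + (-104 - 5) = -8 - 109 = -117)
V(m) = 34 + m (V(m) = -3 + (m - 1*(-37)) = -3 + (m + 37) = -3 + (37 + m) = 34 + m)
S(L, 554)/(-184483) + I(2)**2/V(s) = (554 - 1*512)/(-184483) + (-9/2)**2/(34 - 117) = (554 - 512)*(-1/184483) + (81/4)/(-83) = 42*(-1/184483) + (81/4)*(-1/83) = -42/184483 - 81/332 = -14957067/61248356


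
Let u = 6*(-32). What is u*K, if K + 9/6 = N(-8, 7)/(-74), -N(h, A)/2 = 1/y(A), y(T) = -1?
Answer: 10848/37 ≈ 293.19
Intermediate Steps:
u = -192
N(h, A) = 2 (N(h, A) = -2/(-1) = -2*(-1) = 2)
K = -113/74 (K = -3/2 + 2/(-74) = -3/2 + 2*(-1/74) = -3/2 - 1/37 = -113/74 ≈ -1.5270)
u*K = -192*(-113/74) = 10848/37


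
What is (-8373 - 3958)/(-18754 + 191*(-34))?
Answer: 12331/25248 ≈ 0.48840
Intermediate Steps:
(-8373 - 3958)/(-18754 + 191*(-34)) = -12331/(-18754 - 6494) = -12331/(-25248) = -12331*(-1/25248) = 12331/25248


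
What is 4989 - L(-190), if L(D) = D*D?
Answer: -31111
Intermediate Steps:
L(D) = D**2
4989 - L(-190) = 4989 - 1*(-190)**2 = 4989 - 1*36100 = 4989 - 36100 = -31111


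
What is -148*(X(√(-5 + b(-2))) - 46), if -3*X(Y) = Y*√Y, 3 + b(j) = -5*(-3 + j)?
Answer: 6808 + 148*17^(¾)/3 ≈ 7221.0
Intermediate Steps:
b(j) = 12 - 5*j (b(j) = -3 - 5*(-3 + j) = -3 + (15 - 5*j) = 12 - 5*j)
X(Y) = -Y^(3/2)/3 (X(Y) = -Y*√Y/3 = -Y^(3/2)/3)
-148*(X(√(-5 + b(-2))) - 46) = -148*(-(-5 + (12 - 5*(-2)))^(¾)/3 - 46) = -148*(-(-5 + (12 + 10))^(¾)/3 - 46) = -148*(-(-5 + 22)^(¾)/3 - 46) = -148*(-17^(¾)/3 - 46) = -148*(-46 - 17^(¾)/3) = 6808 + 148*17^(¾)/3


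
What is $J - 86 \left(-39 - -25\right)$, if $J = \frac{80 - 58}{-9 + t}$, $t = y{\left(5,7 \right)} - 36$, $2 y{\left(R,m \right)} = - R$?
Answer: $\frac{114336}{95} \approx 1203.5$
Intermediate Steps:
$y{\left(R,m \right)} = - \frac{R}{2}$ ($y{\left(R,m \right)} = \frac{\left(-1\right) R}{2} = - \frac{R}{2}$)
$t = - \frac{77}{2}$ ($t = \left(- \frac{1}{2}\right) 5 - 36 = - \frac{5}{2} - 36 = - \frac{77}{2} \approx -38.5$)
$J = - \frac{44}{95}$ ($J = \frac{80 - 58}{-9 - \frac{77}{2}} = \frac{22}{- \frac{95}{2}} = 22 \left(- \frac{2}{95}\right) = - \frac{44}{95} \approx -0.46316$)
$J - 86 \left(-39 - -25\right) = - \frac{44}{95} - 86 \left(-39 - -25\right) = - \frac{44}{95} - 86 \left(-39 + 25\right) = - \frac{44}{95} - -1204 = - \frac{44}{95} + 1204 = \frac{114336}{95}$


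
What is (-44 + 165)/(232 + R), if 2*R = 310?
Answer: 121/387 ≈ 0.31266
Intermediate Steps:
R = 155 (R = (½)*310 = 155)
(-44 + 165)/(232 + R) = (-44 + 165)/(232 + 155) = 121/387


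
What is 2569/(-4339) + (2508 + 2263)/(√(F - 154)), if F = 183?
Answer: -2569/4339 + 4771*√29/29 ≈ 885.36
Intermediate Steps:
2569/(-4339) + (2508 + 2263)/(√(F - 154)) = 2569/(-4339) + (2508 + 2263)/(√(183 - 154)) = 2569*(-1/4339) + 4771/(√29) = -2569/4339 + 4771*(√29/29) = -2569/4339 + 4771*√29/29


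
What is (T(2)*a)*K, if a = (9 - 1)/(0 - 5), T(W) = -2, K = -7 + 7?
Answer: 0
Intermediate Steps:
K = 0
a = -8/5 (a = 8/(-5) = 8*(-⅕) = -8/5 ≈ -1.6000)
(T(2)*a)*K = -2*(-8/5)*0 = (16/5)*0 = 0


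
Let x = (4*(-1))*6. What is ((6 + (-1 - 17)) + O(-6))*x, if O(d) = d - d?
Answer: 288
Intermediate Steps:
O(d) = 0
x = -24 (x = -4*6 = -24)
((6 + (-1 - 17)) + O(-6))*x = ((6 + (-1 - 17)) + 0)*(-24) = ((6 - 18) + 0)*(-24) = (-12 + 0)*(-24) = -12*(-24) = 288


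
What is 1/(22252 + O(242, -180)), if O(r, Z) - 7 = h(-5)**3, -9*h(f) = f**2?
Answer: 729/16211186 ≈ 4.4969e-5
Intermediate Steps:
h(f) = -f**2/9
O(r, Z) = -10522/729 (O(r, Z) = 7 + (-1/9*(-5)**2)**3 = 7 + (-1/9*25)**3 = 7 + (-25/9)**3 = 7 - 15625/729 = -10522/729)
1/(22252 + O(242, -180)) = 1/(22252 - 10522/729) = 1/(16211186/729) = 729/16211186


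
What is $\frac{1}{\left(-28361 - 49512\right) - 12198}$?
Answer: $- \frac{1}{90071} \approx -1.1102 \cdot 10^{-5}$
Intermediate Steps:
$\frac{1}{\left(-28361 - 49512\right) - 12198} = \frac{1}{-77873 - 12198} = \frac{1}{-90071} = - \frac{1}{90071}$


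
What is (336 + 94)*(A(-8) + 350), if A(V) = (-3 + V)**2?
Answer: 202530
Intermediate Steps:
(336 + 94)*(A(-8) + 350) = (336 + 94)*((-3 - 8)**2 + 350) = 430*((-11)**2 + 350) = 430*(121 + 350) = 430*471 = 202530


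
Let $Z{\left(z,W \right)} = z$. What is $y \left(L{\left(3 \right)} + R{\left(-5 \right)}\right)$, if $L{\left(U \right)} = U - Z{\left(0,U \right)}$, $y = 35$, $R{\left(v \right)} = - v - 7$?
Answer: $35$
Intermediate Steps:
$R{\left(v \right)} = -7 - v$
$L{\left(U \right)} = U$ ($L{\left(U \right)} = U - 0 = U + 0 = U$)
$y \left(L{\left(3 \right)} + R{\left(-5 \right)}\right) = 35 \left(3 - 2\right) = 35 \cdot 1 = 35$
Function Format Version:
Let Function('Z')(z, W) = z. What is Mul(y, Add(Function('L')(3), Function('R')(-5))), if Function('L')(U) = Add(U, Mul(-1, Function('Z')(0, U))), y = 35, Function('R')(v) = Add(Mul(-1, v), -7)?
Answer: 35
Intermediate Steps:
Function('R')(v) = Add(-7, Mul(-1, v))
Function('L')(U) = U (Function('L')(U) = Add(U, Mul(-1, 0)) = Add(U, 0) = U)
Mul(y, Add(Function('L')(3), Function('R')(-5))) = Mul(35, Add(3, Add(-7, Mul(-1, -5)))) = Mul(35, Add(3, Add(-7, 5))) = Mul(35, Add(3, -2)) = Mul(35, 1) = 35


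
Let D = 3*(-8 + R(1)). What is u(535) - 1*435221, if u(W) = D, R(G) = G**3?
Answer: -435242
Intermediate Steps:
D = -21 (D = 3*(-8 + 1**3) = 3*(-8 + 1) = 3*(-7) = -21)
u(W) = -21
u(535) - 1*435221 = -21 - 1*435221 = -21 - 435221 = -435242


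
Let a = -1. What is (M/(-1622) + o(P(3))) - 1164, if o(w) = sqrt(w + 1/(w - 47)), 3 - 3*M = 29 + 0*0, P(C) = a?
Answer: -2831999/2433 + 7*I*sqrt(3)/12 ≈ -1164.0 + 1.0104*I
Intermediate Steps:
P(C) = -1
M = -26/3 (M = 1 - (29 + 0*0)/3 = 1 - (29 + 0)/3 = 1 - 1/3*29 = 1 - 29/3 = -26/3 ≈ -8.6667)
o(w) = sqrt(w + 1/(-47 + w))
(M/(-1622) + o(P(3))) - 1164 = (-26/3/(-1622) + sqrt((1 - (-47 - 1))/(-47 - 1))) - 1164 = (-26/3*(-1/1622) + sqrt((1 - 1*(-48))/(-48))) - 1164 = (13/2433 + sqrt(-(1 + 48)/48)) - 1164 = (13/2433 + sqrt(-1/48*49)) - 1164 = (13/2433 + sqrt(-49/48)) - 1164 = (13/2433 + 7*I*sqrt(3)/12) - 1164 = -2831999/2433 + 7*I*sqrt(3)/12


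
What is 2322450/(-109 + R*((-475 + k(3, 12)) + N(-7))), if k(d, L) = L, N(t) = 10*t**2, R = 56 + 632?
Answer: 2322450/18467 ≈ 125.76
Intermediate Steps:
R = 688
2322450/(-109 + R*((-475 + k(3, 12)) + N(-7))) = 2322450/(-109 + 688*((-475 + 12) + 10*(-7)**2)) = 2322450/(-109 + 688*(-463 + 10*49)) = 2322450/(-109 + 688*(-463 + 490)) = 2322450/(-109 + 688*27) = 2322450/(-109 + 18576) = 2322450/18467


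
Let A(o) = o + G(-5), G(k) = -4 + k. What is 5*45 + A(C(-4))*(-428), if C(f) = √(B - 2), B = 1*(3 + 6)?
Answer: 4077 - 428*√7 ≈ 2944.6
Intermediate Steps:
B = 9 (B = 1*9 = 9)
C(f) = √7 (C(f) = √(9 - 2) = √7)
A(o) = -9 + o (A(o) = o + (-4 - 5) = o - 9 = -9 + o)
5*45 + A(C(-4))*(-428) = 5*45 + (-9 + √7)*(-428) = 225 + (3852 - 428*√7) = 4077 - 428*√7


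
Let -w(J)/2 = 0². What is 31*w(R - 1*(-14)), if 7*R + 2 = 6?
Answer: 0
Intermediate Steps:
R = 4/7 (R = -2/7 + (⅐)*6 = -2/7 + 6/7 = 4/7 ≈ 0.57143)
w(J) = 0 (w(J) = -2*0² = -2*0 = 0)
31*w(R - 1*(-14)) = 31*0 = 0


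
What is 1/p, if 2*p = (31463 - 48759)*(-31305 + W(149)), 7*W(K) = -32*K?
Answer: 7/1936313144 ≈ 3.6151e-9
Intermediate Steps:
W(K) = -32*K/7 (W(K) = (-32*K)/7 = -32*K/7)
p = 1936313144/7 (p = ((31463 - 48759)*(-31305 - 32/7*149))/2 = (-17296*(-31305 - 4768/7))/2 = (-17296*(-223903/7))/2 = (½)*(3872626288/7) = 1936313144/7 ≈ 2.7662e+8)
1/p = 1/(1936313144/7) = 7/1936313144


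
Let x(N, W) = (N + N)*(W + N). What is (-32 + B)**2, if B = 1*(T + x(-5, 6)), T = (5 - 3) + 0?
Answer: 1600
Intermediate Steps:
T = 2 (T = 2 + 0 = 2)
x(N, W) = 2*N*(N + W) (x(N, W) = (2*N)*(N + W) = 2*N*(N + W))
B = -8 (B = 1*(2 + 2*(-5)*(-5 + 6)) = 1*(2 + 2*(-5)*1) = 1*(2 - 10) = 1*(-8) = -8)
(-32 + B)**2 = (-32 - 8)**2 = (-40)**2 = 1600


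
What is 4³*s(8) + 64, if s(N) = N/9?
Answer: 1088/9 ≈ 120.89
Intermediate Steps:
s(N) = N/9 (s(N) = N*(⅑) = N/9)
4³*s(8) + 64 = 4³*((⅑)*8) + 64 = 64*(8/9) + 64 = 512/9 + 64 = 1088/9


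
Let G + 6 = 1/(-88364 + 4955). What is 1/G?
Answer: -83409/500455 ≈ -0.16667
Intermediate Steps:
G = -500455/83409 (G = -6 + 1/(-88364 + 4955) = -6 + 1/(-83409) = -6 - 1/83409 = -500455/83409 ≈ -6.0000)
1/G = 1/(-500455/83409) = -83409/500455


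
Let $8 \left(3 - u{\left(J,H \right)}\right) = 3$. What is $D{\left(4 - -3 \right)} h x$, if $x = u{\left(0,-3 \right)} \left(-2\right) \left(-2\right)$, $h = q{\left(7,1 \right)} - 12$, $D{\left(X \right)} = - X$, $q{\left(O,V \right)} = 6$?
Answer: $441$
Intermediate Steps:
$u{\left(J,H \right)} = \frac{21}{8}$ ($u{\left(J,H \right)} = 3 - \frac{3}{8} = \frac{21}{8}$)
$h = -6$ ($h = 6 - 12 = -6$)
$x = \frac{21}{2}$ ($x = \frac{21}{8} \left(-2\right) \left(-2\right) = \left(- \frac{21}{4}\right) \left(-2\right) = \frac{21}{2} \approx 10.5$)
$D{\left(4 - -3 \right)} h x = - (4 - -3) \left(-6\right) \frac{21}{2} = - (4 + 3) \left(-6\right) \frac{21}{2} = \left(-1\right) 7 \left(-6\right) \frac{21}{2} = \left(-7\right) \left(-6\right) \frac{21}{2} = 42 \cdot \frac{21}{2} = 441$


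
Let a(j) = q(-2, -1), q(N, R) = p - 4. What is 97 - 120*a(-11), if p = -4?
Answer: 1057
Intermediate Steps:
q(N, R) = -8 (q(N, R) = -4 - 4 = -8)
a(j) = -8
97 - 120*a(-11) = 97 - 120*(-8) = 97 + 960 = 1057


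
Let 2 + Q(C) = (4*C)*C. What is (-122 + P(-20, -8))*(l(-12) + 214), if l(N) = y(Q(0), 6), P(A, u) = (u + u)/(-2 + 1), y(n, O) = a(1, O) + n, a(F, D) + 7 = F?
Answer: -21836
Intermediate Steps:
Q(C) = -2 + 4*C**2 (Q(C) = -2 + (4*C)*C = -2 + 4*C**2)
a(F, D) = -7 + F
y(n, O) = -6 + n (y(n, O) = (-7 + 1) + n = -6 + n)
P(A, u) = -2*u (P(A, u) = (2*u)/(-1) = (2*u)*(-1) = -2*u)
l(N) = -8 (l(N) = -6 + (-2 + 4*0**2) = -6 + (-2 + 4*0) = -6 + (-2 + 0) = -6 - 2 = -8)
(-122 + P(-20, -8))*(l(-12) + 214) = (-122 - 2*(-8))*(-8 + 214) = (-122 + 16)*206 = -106*206 = -21836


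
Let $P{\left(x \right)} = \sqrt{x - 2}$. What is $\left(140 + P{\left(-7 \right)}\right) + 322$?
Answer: $462 + 3 i \approx 462.0 + 3.0 i$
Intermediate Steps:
$P{\left(x \right)} = \sqrt{-2 + x}$
$\left(140 + P{\left(-7 \right)}\right) + 322 = \left(140 + \sqrt{-2 - 7}\right) + 322 = \left(140 + \sqrt{-9}\right) + 322 = \left(140 + 3 i\right) + 322 = 462 + 3 i$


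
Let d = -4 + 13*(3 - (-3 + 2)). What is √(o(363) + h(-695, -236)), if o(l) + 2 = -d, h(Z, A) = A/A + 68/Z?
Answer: I*√23715485/695 ≈ 7.007*I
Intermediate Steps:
d = 48 (d = -4 + 13*(3 - 1*(-1)) = -4 + 13*(3 + 1) = -4 + 13*4 = -4 + 52 = 48)
h(Z, A) = 1 + 68/Z
o(l) = -50 (o(l) = -2 - 1*48 = -2 - 48 = -50)
√(o(363) + h(-695, -236)) = √(-50 + (68 - 695)/(-695)) = √(-50 - 1/695*(-627)) = √(-50 + 627/695) = √(-34123/695) = I*√23715485/695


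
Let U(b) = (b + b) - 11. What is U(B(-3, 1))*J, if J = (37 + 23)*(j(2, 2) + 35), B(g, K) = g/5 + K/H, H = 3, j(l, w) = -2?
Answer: -22836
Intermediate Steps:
B(g, K) = K/3 + g/5 (B(g, K) = g/5 + K/3 = K/3 + g/5)
J = 1980 (J = (37 + 23)*(-2 + 35) = 60*33 = 1980)
U(b) = -11 + 2*b (U(b) = 2*b - 11 = -11 + 2*b)
U(B(-3, 1))*J = (-11 + 2*((⅓)*1 + (⅕)*(-3)))*1980 = (-11 + 2*(⅓ - ⅗))*1980 = (-11 + 2*(-4/15))*1980 = (-11 - 8/15)*1980 = -173/15*1980 = -22836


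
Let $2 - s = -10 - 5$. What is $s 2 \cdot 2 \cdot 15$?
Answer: $1020$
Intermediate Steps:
$s = 17$ ($s = 2 - \left(-10 - 5\right) = 2 - -15 = 2 + 15 = 17$)
$s 2 \cdot 2 \cdot 15 = 17 \cdot 2 \cdot 2 \cdot 15 = 17 \cdot 4 \cdot 15 = 68 \cdot 15 = 1020$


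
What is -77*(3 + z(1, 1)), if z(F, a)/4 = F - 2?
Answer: 77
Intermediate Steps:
z(F, a) = -8 + 4*F (z(F, a) = 4*(F - 2) = 4*(-2 + F) = -8 + 4*F)
-77*(3 + z(1, 1)) = -77*(3 + (-8 + 4*1)) = -77*(3 + (-8 + 4)) = -77*(3 - 4) = -77*(-1) = 77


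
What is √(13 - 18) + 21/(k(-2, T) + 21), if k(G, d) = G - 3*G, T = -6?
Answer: 21/25 + I*√5 ≈ 0.84 + 2.2361*I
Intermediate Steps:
k(G, d) = -2*G
√(13 - 18) + 21/(k(-2, T) + 21) = √(13 - 18) + 21/(-2*(-2) + 21) = √(-5) + 21/(4 + 21) = I*√5 + 21/25 = 21/25 + I*√5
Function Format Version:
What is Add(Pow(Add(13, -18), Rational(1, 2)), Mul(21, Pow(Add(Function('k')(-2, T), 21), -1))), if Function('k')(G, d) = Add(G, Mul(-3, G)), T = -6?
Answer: Add(Rational(21, 25), Mul(I, Pow(5, Rational(1, 2)))) ≈ Add(0.84000, Mul(2.2361, I))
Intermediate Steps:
Function('k')(G, d) = Mul(-2, G)
Add(Pow(Add(13, -18), Rational(1, 2)), Mul(21, Pow(Add(Function('k')(-2, T), 21), -1))) = Add(Pow(Add(13, -18), Rational(1, 2)), Mul(21, Pow(Add(Mul(-2, -2), 21), -1))) = Add(Pow(-5, Rational(1, 2)), Mul(21, Pow(Add(4, 21), -1))) = Add(Mul(I, Pow(5, Rational(1, 2))), Mul(21, Pow(25, -1))) = Add(Mul(I, Pow(5, Rational(1, 2))), Mul(21, Rational(1, 25))) = Add(Mul(I, Pow(5, Rational(1, 2))), Rational(21, 25)) = Add(Rational(21, 25), Mul(I, Pow(5, Rational(1, 2))))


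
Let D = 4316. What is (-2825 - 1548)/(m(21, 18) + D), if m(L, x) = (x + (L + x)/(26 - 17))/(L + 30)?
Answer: -669069/660415 ≈ -1.0131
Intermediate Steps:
m(L, x) = (L/9 + 10*x/9)/(30 + L) (m(L, x) = (x + (L + x)/9)/(30 + L) = (x + (L + x)*(1/9))/(30 + L) = (x + (L/9 + x/9))/(30 + L) = (L/9 + 10*x/9)/(30 + L))
(-2825 - 1548)/(m(21, 18) + D) = (-2825 - 1548)/((21 + 10*18)/(9*(30 + 21)) + 4316) = -4373/((1/9)*(21 + 180)/51 + 4316) = -4373/((1/9)*(1/51)*201 + 4316) = -4373/(67/153 + 4316) = -4373/660415/153 = -4373*153/660415 = -669069/660415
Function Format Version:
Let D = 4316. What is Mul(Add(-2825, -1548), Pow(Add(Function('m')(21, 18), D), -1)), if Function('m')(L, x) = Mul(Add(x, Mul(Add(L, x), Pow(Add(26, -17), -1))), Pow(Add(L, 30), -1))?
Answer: Rational(-669069, 660415) ≈ -1.0131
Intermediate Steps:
Function('m')(L, x) = Mul(Pow(Add(30, L), -1), Add(Mul(Rational(1, 9), L), Mul(Rational(10, 9), x))) (Function('m')(L, x) = Mul(Add(x, Mul(Add(L, x), Pow(9, -1))), Pow(Add(30, L), -1)) = Mul(Add(x, Mul(Add(L, x), Rational(1, 9))), Pow(Add(30, L), -1)) = Mul(Add(x, Add(Mul(Rational(1, 9), L), Mul(Rational(1, 9), x))), Pow(Add(30, L), -1)) = Mul(Add(Mul(Rational(1, 9), L), Mul(Rational(10, 9), x)), Pow(Add(30, L), -1)) = Mul(Pow(Add(30, L), -1), Add(Mul(Rational(1, 9), L), Mul(Rational(10, 9), x))))
Mul(Add(-2825, -1548), Pow(Add(Function('m')(21, 18), D), -1)) = Mul(Add(-2825, -1548), Pow(Add(Mul(Rational(1, 9), Pow(Add(30, 21), -1), Add(21, Mul(10, 18))), 4316), -1)) = Mul(-4373, Pow(Add(Mul(Rational(1, 9), Pow(51, -1), Add(21, 180)), 4316), -1)) = Mul(-4373, Pow(Add(Mul(Rational(1, 9), Rational(1, 51), 201), 4316), -1)) = Mul(-4373, Pow(Add(Rational(67, 153), 4316), -1)) = Mul(-4373, Pow(Rational(660415, 153), -1)) = Mul(-4373, Rational(153, 660415)) = Rational(-669069, 660415)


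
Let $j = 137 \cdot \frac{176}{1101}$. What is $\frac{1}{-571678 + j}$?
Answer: $- \frac{1101}{629393366} \approx -1.7493 \cdot 10^{-6}$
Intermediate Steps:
$j = \frac{24112}{1101}$ ($j = 137 \cdot 176 \cdot \frac{1}{1101} = 137 \cdot \frac{176}{1101} = \frac{24112}{1101} \approx 21.9$)
$\frac{1}{-571678 + j} = \frac{1}{-571678 + \frac{24112}{1101}} = \frac{1}{- \frac{629393366}{1101}} = - \frac{1101}{629393366}$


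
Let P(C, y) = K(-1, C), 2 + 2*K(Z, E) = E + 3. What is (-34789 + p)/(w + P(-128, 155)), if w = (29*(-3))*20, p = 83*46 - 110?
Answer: 62162/3607 ≈ 17.234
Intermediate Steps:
K(Z, E) = ½ + E/2 (K(Z, E) = -1 + (E + 3)/2 = -1 + (3 + E)/2 = -1 + (3/2 + E/2) = ½ + E/2)
P(C, y) = ½ + C/2
p = 3708 (p = 3818 - 110 = 3708)
w = -1740 (w = -87*20 = -1740)
(-34789 + p)/(w + P(-128, 155)) = (-34789 + 3708)/(-1740 + (½ + (½)*(-128))) = -31081/(-1740 + (½ - 64)) = -31081/(-1740 - 127/2) = -31081/(-3607/2) = -31081*(-2/3607) = 62162/3607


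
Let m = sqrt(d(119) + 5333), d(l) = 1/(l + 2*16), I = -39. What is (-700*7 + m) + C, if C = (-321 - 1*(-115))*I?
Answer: 3134 + 6*sqrt(3377719)/151 ≈ 3207.0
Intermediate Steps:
d(l) = 1/(32 + l) (d(l) = 1/(l + 32) = 1/(32 + l))
m = 6*sqrt(3377719)/151 (m = sqrt(1/(32 + 119) + 5333) = sqrt(1/151 + 5333) = sqrt(805284/151) = 6*sqrt(3377719)/151 ≈ 73.027)
C = 8034 (C = (-321 - 1*(-115))*(-39) = (-321 + 115)*(-39) = -206*(-39) = 8034)
(-700*7 + m) + C = (-700*7 + 6*sqrt(3377719)/151) + 8034 = (-4900 + 6*sqrt(3377719)/151) + 8034 = 3134 + 6*sqrt(3377719)/151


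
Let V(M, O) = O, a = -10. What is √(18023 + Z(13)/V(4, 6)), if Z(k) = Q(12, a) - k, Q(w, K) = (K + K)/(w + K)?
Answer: √648690/6 ≈ 134.24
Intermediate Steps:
Q(w, K) = 2*K/(K + w) (Q(w, K) = (2*K)/(K + w) = 2*K/(K + w))
Z(k) = -10 - k (Z(k) = 2*(-10)/(-10 + 12) - k = 2*(-10)/2 - k = 2*(-10)*(½) - k = -10 - k)
√(18023 + Z(13)/V(4, 6)) = √(18023 + (-10 - 1*13)/6) = √(18023 + (-10 - 13)*(⅙)) = √(18023 - 23*⅙) = √(18023 - 23/6) = √(108115/6) = √648690/6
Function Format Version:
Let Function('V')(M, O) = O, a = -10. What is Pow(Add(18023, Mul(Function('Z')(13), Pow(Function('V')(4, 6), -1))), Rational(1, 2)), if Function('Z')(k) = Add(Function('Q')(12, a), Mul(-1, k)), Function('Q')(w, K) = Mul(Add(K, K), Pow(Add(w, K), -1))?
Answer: Mul(Rational(1, 6), Pow(648690, Rational(1, 2))) ≈ 134.24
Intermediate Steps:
Function('Q')(w, K) = Mul(2, K, Pow(Add(K, w), -1)) (Function('Q')(w, K) = Mul(Mul(2, K), Pow(Add(K, w), -1)) = Mul(2, K, Pow(Add(K, w), -1)))
Function('Z')(k) = Add(-10, Mul(-1, k)) (Function('Z')(k) = Add(Mul(2, -10, Pow(Add(-10, 12), -1)), Mul(-1, k)) = Add(Mul(2, -10, Pow(2, -1)), Mul(-1, k)) = Add(Mul(2, -10, Rational(1, 2)), Mul(-1, k)) = Add(-10, Mul(-1, k)))
Pow(Add(18023, Mul(Function('Z')(13), Pow(Function('V')(4, 6), -1))), Rational(1, 2)) = Pow(Add(18023, Mul(Add(-10, Mul(-1, 13)), Pow(6, -1))), Rational(1, 2)) = Pow(Add(18023, Mul(Add(-10, -13), Rational(1, 6))), Rational(1, 2)) = Pow(Add(18023, Mul(-23, Rational(1, 6))), Rational(1, 2)) = Pow(Add(18023, Rational(-23, 6)), Rational(1, 2)) = Pow(Rational(108115, 6), Rational(1, 2)) = Mul(Rational(1, 6), Pow(648690, Rational(1, 2)))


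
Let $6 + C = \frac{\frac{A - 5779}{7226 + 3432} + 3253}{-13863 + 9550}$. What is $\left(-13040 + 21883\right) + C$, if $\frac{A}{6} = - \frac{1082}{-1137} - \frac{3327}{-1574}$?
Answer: $\frac{60576881708669676}{6855499771721} \approx 8836.3$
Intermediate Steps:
$A = \frac{5485867}{298273}$ ($A = 6 \left(- \frac{1082}{-1137} - \frac{3327}{-1574}\right) = 6 \left(\left(-1082\right) \left(- \frac{1}{1137}\right) - - \frac{3327}{1574}\right) = 6 \left(\frac{1082}{1137} + \frac{3327}{1574}\right) = 6 \cdot \frac{5485867}{1789638} = \frac{5485867}{298273} \approx 18.392$)
$C = - \frac{46302772659127}{6855499771721}$ ($C = -6 + \frac{\frac{\frac{5485867}{298273} - 5779}{7226 + 3432} + 3253}{-13863 + 9550} = -6 + \frac{- \frac{1718233800}{298273 \cdot 10658} + 3253}{-4313} = -6 + \left(\left(- \frac{1718233800}{298273}\right) \frac{1}{10658} + 3253\right) \left(- \frac{1}{4313}\right) = -6 + \left(- \frac{859116900}{1589496817} + 3253\right) \left(- \frac{1}{4313}\right) = -6 + \frac{5169774028801}{1589496817} \left(- \frac{1}{4313}\right) = -6 - \frac{5169774028801}{6855499771721} = - \frac{46302772659127}{6855499771721} \approx -6.7541$)
$\left(-13040 + 21883\right) + C = \left(-13040 + 21883\right) - \frac{46302772659127}{6855499771721} = 8843 - \frac{46302772659127}{6855499771721} = \frac{60576881708669676}{6855499771721}$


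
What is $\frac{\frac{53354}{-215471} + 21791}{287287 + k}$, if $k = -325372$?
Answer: $- \frac{4695275207}{8206213035} \approx -0.57216$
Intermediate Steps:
$\frac{\frac{53354}{-215471} + 21791}{287287 + k} = \frac{\frac{53354}{-215471} + 21791}{287287 - 325372} = \frac{53354 \left(- \frac{1}{215471}\right) + 21791}{-38085} = \left(- \frac{53354}{215471} + 21791\right) \left(- \frac{1}{38085}\right) = \frac{4695275207}{215471} \left(- \frac{1}{38085}\right) = - \frac{4695275207}{8206213035}$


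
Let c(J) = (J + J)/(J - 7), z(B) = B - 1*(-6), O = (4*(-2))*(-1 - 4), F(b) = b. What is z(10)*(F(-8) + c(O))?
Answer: -2944/33 ≈ -89.212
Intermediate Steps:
O = 40 (O = -8*(-5) = 40)
z(B) = 6 + B (z(B) = B + 6 = 6 + B)
c(J) = 2*J/(-7 + J) (c(J) = (2*J)/(-7 + J) = 2*J/(-7 + J))
z(10)*(F(-8) + c(O)) = (6 + 10)*(-8 + 2*40/(-7 + 40)) = 16*(-8 + 2*40/33) = 16*(-8 + 2*40*(1/33)) = 16*(-8 + 80/33) = 16*(-184/33) = -2944/33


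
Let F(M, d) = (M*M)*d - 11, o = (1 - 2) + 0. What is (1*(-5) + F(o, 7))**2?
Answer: 81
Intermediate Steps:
o = -1 (o = -1 + 0 = -1)
F(M, d) = -11 + d*M**2 (F(M, d) = M**2*d - 11 = d*M**2 - 11 = -11 + d*M**2)
(1*(-5) + F(o, 7))**2 = (1*(-5) + (-11 + 7*(-1)**2))**2 = (-5 + (-11 + 7*1))**2 = (-5 + (-11 + 7))**2 = (-5 - 4)**2 = (-9)**2 = 81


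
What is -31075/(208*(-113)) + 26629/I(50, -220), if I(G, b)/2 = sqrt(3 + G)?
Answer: 275/208 + 26629*sqrt(53)/106 ≈ 1830.2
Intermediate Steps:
I(G, b) = 2*sqrt(3 + G)
-31075/(208*(-113)) + 26629/I(50, -220) = -31075/(208*(-113)) + 26629/((2*sqrt(3 + 50))) = -31075/(-23504) + 26629/((2*sqrt(53))) = -31075*(-1/23504) + 26629*(sqrt(53)/106) = 275/208 + 26629*sqrt(53)/106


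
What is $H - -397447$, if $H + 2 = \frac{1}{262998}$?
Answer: $\frac{104527240111}{262998} \approx 3.9745 \cdot 10^{5}$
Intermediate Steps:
$H = - \frac{525995}{262998}$ ($H = -2 + \frac{1}{262998} = - \frac{525995}{262998} \approx -2.0$)
$H - -397447 = - \frac{525995}{262998} - -397447 = - \frac{525995}{262998} + 397447 = \frac{104527240111}{262998}$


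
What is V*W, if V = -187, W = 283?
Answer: -52921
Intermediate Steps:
V*W = -187*283 = -52921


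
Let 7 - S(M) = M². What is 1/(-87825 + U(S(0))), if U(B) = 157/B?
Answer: -7/614618 ≈ -1.1389e-5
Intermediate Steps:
S(M) = 7 - M²
1/(-87825 + U(S(0))) = 1/(-87825 + 157/(7 - 1*0²)) = 1/(-87825 + 157/(7 - 1*0)) = 1/(-87825 + 157/(7 + 0)) = 1/(-87825 + 157/7) = 1/(-614618/7) = -7/614618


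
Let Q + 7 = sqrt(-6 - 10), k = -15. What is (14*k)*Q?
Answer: 1470 - 840*I ≈ 1470.0 - 840.0*I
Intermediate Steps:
Q = -7 + 4*I (Q = -7 + sqrt(-6 - 10) = -7 + sqrt(-16) = -7 + 4*I ≈ -7.0 + 4.0*I)
(14*k)*Q = (14*(-15))*(-7 + 4*I) = -210*(-7 + 4*I) = 1470 - 840*I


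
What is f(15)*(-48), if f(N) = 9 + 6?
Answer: -720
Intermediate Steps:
f(N) = 15
f(15)*(-48) = 15*(-48) = -720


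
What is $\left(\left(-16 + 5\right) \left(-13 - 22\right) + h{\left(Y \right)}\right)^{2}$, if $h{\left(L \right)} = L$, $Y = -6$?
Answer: $143641$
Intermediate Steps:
$\left(\left(-16 + 5\right) \left(-13 - 22\right) + h{\left(Y \right)}\right)^{2} = \left(\left(-16 + 5\right) \left(-13 - 22\right) - 6\right)^{2} = \left(\left(-11\right) \left(-35\right) - 6\right)^{2} = \left(385 - 6\right)^{2} = 379^{2} = 143641$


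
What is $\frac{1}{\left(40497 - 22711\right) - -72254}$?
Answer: $\frac{1}{90040} \approx 1.1106 \cdot 10^{-5}$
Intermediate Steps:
$\frac{1}{\left(40497 - 22711\right) - -72254} = \frac{1}{\left(40497 - 22711\right) + 72254} = \frac{1}{17786 + 72254} = \frac{1}{90040}$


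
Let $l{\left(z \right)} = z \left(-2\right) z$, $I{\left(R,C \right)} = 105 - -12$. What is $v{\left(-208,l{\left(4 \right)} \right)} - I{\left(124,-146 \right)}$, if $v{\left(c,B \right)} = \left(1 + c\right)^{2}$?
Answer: $42732$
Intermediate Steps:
$I{\left(R,C \right)} = 117$ ($I{\left(R,C \right)} = 105 + 12 = 117$)
$l{\left(z \right)} = - 2 z^{2}$ ($l{\left(z \right)} = - 2 z z = - 2 z^{2}$)
$v{\left(-208,l{\left(4 \right)} \right)} - I{\left(124,-146 \right)} = \left(1 - 208\right)^{2} - 117 = \left(-207\right)^{2} - 117 = 42849 - 117 = 42732$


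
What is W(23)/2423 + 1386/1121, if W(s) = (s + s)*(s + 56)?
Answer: 7431992/2716183 ≈ 2.7362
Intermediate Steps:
W(s) = 2*s*(56 + s) (W(s) = (2*s)*(56 + s) = 2*s*(56 + s))
W(23)/2423 + 1386/1121 = (2*23*(56 + 23))/2423 + 1386/1121 = (2*23*79)*(1/2423) + 1386*(1/1121) = 3634*(1/2423) + 1386/1121 = 3634/2423 + 1386/1121 = 7431992/2716183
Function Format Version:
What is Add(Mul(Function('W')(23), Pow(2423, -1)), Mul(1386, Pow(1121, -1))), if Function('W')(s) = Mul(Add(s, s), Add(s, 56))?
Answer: Rational(7431992, 2716183) ≈ 2.7362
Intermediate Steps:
Function('W')(s) = Mul(2, s, Add(56, s)) (Function('W')(s) = Mul(Mul(2, s), Add(56, s)) = Mul(2, s, Add(56, s)))
Add(Mul(Function('W')(23), Pow(2423, -1)), Mul(1386, Pow(1121, -1))) = Add(Mul(Mul(2, 23, Add(56, 23)), Pow(2423, -1)), Mul(1386, Pow(1121, -1))) = Add(Mul(Mul(2, 23, 79), Rational(1, 2423)), Mul(1386, Rational(1, 1121))) = Add(Mul(3634, Rational(1, 2423)), Rational(1386, 1121)) = Add(Rational(3634, 2423), Rational(1386, 1121)) = Rational(7431992, 2716183)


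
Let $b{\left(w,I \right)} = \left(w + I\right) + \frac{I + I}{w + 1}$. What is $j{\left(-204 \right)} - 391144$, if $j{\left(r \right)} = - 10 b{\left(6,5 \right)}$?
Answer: $- \frac{2738878}{7} \approx -3.9127 \cdot 10^{5}$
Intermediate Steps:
$b{\left(w,I \right)} = I + w + \frac{2 I}{1 + w}$ ($b{\left(w,I \right)} = \left(I + w\right) + \frac{2 I}{1 + w} = I + w + \frac{2 I}{1 + w}$)
$j{\left(r \right)} = - \frac{870}{7}$ ($j{\left(r \right)} = - 10 \frac{6 + 6^{2} + 3 \cdot 5 + 5 \cdot 6}{1 + 6} = - 10 \frac{6 + 36 + 15 + 30}{7} = - 10 \cdot \frac{1}{7} \cdot 87 = \left(-10\right) \frac{87}{7} = - \frac{870}{7}$)
$j{\left(-204 \right)} - 391144 = - \frac{870}{7} - 391144 = - \frac{2738878}{7}$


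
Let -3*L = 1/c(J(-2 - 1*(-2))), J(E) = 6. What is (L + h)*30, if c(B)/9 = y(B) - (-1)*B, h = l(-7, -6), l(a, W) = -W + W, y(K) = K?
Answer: -5/54 ≈ -0.092593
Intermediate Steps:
l(a, W) = 0
h = 0
c(B) = 18*B (c(B) = 9*(B - (-1)*B) = 9*(B + B) = 9*(2*B) = 18*B)
L = -1/324 (L = -1/(3*(18*6)) = -⅓/108 = -⅓*1/108 = -1/324 ≈ -0.0030864)
(L + h)*30 = (-1/324 + 0)*30 = -1/324*30 = -5/54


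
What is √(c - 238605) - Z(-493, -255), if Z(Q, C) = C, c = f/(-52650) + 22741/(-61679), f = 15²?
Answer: 255 + I*√5522606149558314362/4810962 ≈ 255.0 + 488.47*I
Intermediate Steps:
f = 225
c = -5383073/14432886 (c = 225/(-52650) + 22741/(-61679) = 225*(-1/52650) + 22741*(-1/61679) = -1/234 - 22741/61679 = -5383073/14432886 ≈ -0.37297)
√(c - 238605) - Z(-493, -255) = √(-5383073/14432886 - 238605) - 1*(-255) = √(-3443764147103/14432886) + 255 = I*√5522606149558314362/4810962 + 255 = 255 + I*√5522606149558314362/4810962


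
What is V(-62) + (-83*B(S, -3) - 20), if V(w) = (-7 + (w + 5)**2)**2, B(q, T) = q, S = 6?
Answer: 10510046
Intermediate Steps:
V(w) = (-7 + (5 + w)**2)**2
V(-62) + (-83*B(S, -3) - 20) = (-7 + (5 - 62)**2)**2 + (-83*6 - 20) = (-7 + (-57)**2)**2 + (-498 - 20) = (-7 + 3249)**2 - 518 = 3242**2 - 518 = 10510564 - 518 = 10510046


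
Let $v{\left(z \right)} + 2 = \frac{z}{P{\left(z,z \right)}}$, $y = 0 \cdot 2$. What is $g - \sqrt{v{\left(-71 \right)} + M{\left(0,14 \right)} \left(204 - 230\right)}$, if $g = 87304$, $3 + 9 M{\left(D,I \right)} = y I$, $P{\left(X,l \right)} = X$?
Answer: $87304 - \frac{\sqrt{69}}{3} \approx 87301.0$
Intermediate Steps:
$y = 0$
$v{\left(z \right)} = -1$ ($v{\left(z \right)} = -2 + \frac{z}{z} = -2 + 1 = -1$)
$M{\left(D,I \right)} = - \frac{1}{3}$ ($M{\left(D,I \right)} = - \frac{1}{3} + \frac{0 I}{9} = - \frac{1}{3} + \frac{1}{9} \cdot 0 = - \frac{1}{3} + 0 = - \frac{1}{3}$)
$g - \sqrt{v{\left(-71 \right)} + M{\left(0,14 \right)} \left(204 - 230\right)} = 87304 - \sqrt{-1 - \frac{204 - 230}{3}} = 87304 - \sqrt{-1 - - \frac{26}{3}} = 87304 - \sqrt{-1 + \frac{26}{3}} = 87304 - \sqrt{\frac{23}{3}} = 87304 - \frac{\sqrt{69}}{3}$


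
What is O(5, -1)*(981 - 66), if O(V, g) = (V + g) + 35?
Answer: 35685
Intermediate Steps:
O(V, g) = 35 + V + g
O(5, -1)*(981 - 66) = (35 + 5 - 1)*(981 - 66) = 39*915 = 35685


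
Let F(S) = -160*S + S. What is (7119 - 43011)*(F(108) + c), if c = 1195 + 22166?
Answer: -222135588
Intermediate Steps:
F(S) = -159*S
c = 23361
(7119 - 43011)*(F(108) + c) = (7119 - 43011)*(-159*108 + 23361) = -35892*(-17172 + 23361) = -35892*6189 = -222135588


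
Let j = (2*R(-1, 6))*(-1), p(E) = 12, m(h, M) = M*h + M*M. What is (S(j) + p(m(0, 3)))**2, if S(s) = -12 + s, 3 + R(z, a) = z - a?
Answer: 400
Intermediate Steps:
m(h, M) = M**2 + M*h (m(h, M) = M*h + M**2 = M**2 + M*h)
R(z, a) = -3 + z - a (R(z, a) = -3 + (z - a) = -3 + z - a)
j = 20 (j = (2*(-3 - 1 - 1*6))*(-1) = (2*(-3 - 1 - 6))*(-1) = (2*(-10))*(-1) = -20*(-1) = 20)
(S(j) + p(m(0, 3)))**2 = ((-12 + 20) + 12)**2 = (8 + 12)**2 = 20**2 = 400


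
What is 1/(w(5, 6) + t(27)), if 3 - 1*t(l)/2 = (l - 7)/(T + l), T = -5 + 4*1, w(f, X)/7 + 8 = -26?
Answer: -13/3036 ≈ -0.0042820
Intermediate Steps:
w(f, X) = -238 (w(f, X) = -56 + 7*(-26) = -56 - 182 = -238)
T = -1 (T = -5 + 4 = -1)
t(l) = 6 - 2*(-7 + l)/(-1 + l) (t(l) = 6 - 2*(l - 7)/(-1 + l) = 6 - 2*(-7 + l)/(-1 + l))
1/(w(5, 6) + t(27)) = 1/(-238 + 4*(2 + 27)/(-1 + 27)) = 1/(-238 + 4*29/26) = 1/(-238 + 4*(1/26)*29) = 1/(-238 + 58/13) = 1/(-3036/13) = -13/3036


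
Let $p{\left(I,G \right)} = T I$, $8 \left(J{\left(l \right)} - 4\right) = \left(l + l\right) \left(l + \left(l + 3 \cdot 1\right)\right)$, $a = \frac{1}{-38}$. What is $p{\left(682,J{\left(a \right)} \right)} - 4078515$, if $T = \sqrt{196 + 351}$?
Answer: $-4078515 + 682 \sqrt{547} \approx -4.0626 \cdot 10^{6}$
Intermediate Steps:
$a = - \frac{1}{38} \approx -0.026316$
$J{\left(l \right)} = 4 + \frac{l \left(3 + 2 l\right)}{4}$ ($J{\left(l \right)} = 4 + \frac{\left(l + l\right) \left(l + \left(l + 3 \cdot 1\right)\right)}{8} = 4 + \frac{2 l \left(l + \left(l + 3\right)\right)}{8} = 4 + \frac{2 l \left(l + \left(3 + l\right)\right)}{8} = 4 + \frac{2 l \left(3 + 2 l\right)}{8} = 4 + \frac{l \left(3 + 2 l\right)}{4}$)
$T = \sqrt{547} \approx 23.388$
$p{\left(I,G \right)} = I \sqrt{547}$ ($p{\left(I,G \right)} = \sqrt{547} I = I \sqrt{547}$)
$p{\left(682,J{\left(a \right)} \right)} - 4078515 = 682 \sqrt{547} - 4078515 = -4078515 + 682 \sqrt{547}$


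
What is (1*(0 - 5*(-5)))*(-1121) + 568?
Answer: -27457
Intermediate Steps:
(1*(0 - 5*(-5)))*(-1121) + 568 = (1*(0 + 25))*(-1121) + 568 = (1*25)*(-1121) + 568 = 25*(-1121) + 568 = -28025 + 568 = -27457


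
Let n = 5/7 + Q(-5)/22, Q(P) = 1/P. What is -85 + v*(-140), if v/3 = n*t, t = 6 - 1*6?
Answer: -85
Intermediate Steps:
Q(P) = 1/P
t = 0 (t = 6 - 6 = 0)
n = 543/770 (n = 5/7 + 1/(-5*22) = 5*(⅐) - ⅕*1/22 = 5/7 - 1/110 = 543/770 ≈ 0.70519)
v = 0 (v = 3*((543/770)*0) = 3*0 = 0)
-85 + v*(-140) = -85 + 0*(-140) = -85 + 0 = -85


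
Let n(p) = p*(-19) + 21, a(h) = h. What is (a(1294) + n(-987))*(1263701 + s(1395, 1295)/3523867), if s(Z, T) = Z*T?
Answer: 89365133057803856/3523867 ≈ 2.5360e+10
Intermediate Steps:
s(Z, T) = T*Z
n(p) = 21 - 19*p (n(p) = -19*p + 21 = 21 - 19*p)
(a(1294) + n(-987))*(1263701 + s(1395, 1295)/3523867) = (1294 + (21 - 19*(-987)))*(1263701 + (1295*1395)/3523867) = (1294 + (21 + 18753))*(1263701 + 1806525*(1/3523867)) = (1294 + 18774)*(1263701 + 1806525/3523867) = 20068*(4453116058292/3523867) = 89365133057803856/3523867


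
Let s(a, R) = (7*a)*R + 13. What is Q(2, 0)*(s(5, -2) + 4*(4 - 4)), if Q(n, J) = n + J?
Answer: -114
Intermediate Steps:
s(a, R) = 13 + 7*R*a (s(a, R) = 7*R*a + 13 = 13 + 7*R*a)
Q(n, J) = J + n
Q(2, 0)*(s(5, -2) + 4*(4 - 4)) = (0 + 2)*((13 + 7*(-2)*5) + 4*(4 - 4)) = 2*((13 - 70) + 4*0) = 2*(-57 + 0) = 2*(-57) = -114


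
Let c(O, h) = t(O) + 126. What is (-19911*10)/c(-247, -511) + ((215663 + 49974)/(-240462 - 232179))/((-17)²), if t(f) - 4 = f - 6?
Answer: 9065683045013/5600323209 ≈ 1618.8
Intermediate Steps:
t(f) = -2 + f (t(f) = 4 + (f - 6) = 4 + (-6 + f) = -2 + f)
c(O, h) = 124 + O (c(O, h) = (-2 + O) + 126 = 124 + O)
(-19911*10)/c(-247, -511) + ((215663 + 49974)/(-240462 - 232179))/((-17)²) = (-19911*10)/(124 - 247) + ((215663 + 49974)/(-240462 - 232179))/((-17)²) = -199110/(-123) + (265637/(-472641))/289 = -199110*(-1/123) + (265637*(-1/472641))*(1/289) = 66370/41 - 265637/472641*1/289 = 66370/41 - 265637/136593249 = 9065683045013/5600323209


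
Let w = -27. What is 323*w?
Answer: -8721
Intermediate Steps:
323*w = 323*(-27) = -8721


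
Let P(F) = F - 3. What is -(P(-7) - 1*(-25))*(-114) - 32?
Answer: 1678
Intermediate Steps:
P(F) = -3 + F
-(P(-7) - 1*(-25))*(-114) - 32 = -((-3 - 7) - 1*(-25))*(-114) - 32 = -(-10 + 25)*(-114) - 32 = -1*15*(-114) - 32 = -15*(-114) - 32 = 1710 - 32 = 1678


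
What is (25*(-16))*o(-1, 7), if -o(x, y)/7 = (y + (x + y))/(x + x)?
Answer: -18200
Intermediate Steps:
o(x, y) = -7*(x + 2*y)/(2*x) (o(x, y) = -7*(y + (x + y))/(x + x) = -7*(x + 2*y)/(2*x))
(25*(-16))*o(-1, 7) = (25*(-16))*(-7/2 - 7*7/(-1)) = -400*(-7/2 - 7*7*(-1)) = -400*(-7/2 + 49) = -400*91/2 = -18200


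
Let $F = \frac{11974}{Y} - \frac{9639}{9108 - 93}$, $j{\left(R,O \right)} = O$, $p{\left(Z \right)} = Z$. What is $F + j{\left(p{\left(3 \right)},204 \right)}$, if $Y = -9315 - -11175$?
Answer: $\frac{117022289}{558930} \approx 209.37$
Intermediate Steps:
$Y = 1860$ ($Y = -9315 + 11175 = 1860$)
$F = \frac{3000569}{558930}$ ($F = \frac{11974}{1860} - \frac{9639}{9108 - 93} = 11974 \cdot \frac{1}{1860} - \frac{9639}{9015} = \frac{5987}{930} - \frac{3213}{3005} = \frac{3000569}{558930} \approx 5.3684$)
$F + j{\left(p{\left(3 \right)},204 \right)} = \frac{3000569}{558930} + 204 = \frac{117022289}{558930}$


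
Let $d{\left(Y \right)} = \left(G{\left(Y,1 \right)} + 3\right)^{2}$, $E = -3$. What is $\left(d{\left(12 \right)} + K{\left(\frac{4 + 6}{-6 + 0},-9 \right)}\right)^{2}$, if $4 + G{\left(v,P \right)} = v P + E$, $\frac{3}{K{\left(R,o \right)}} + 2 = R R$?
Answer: $\frac{225625}{49} \approx 4604.6$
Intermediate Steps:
$K{\left(R,o \right)} = \frac{3}{-2 + R^{2}}$ ($K{\left(R,o \right)} = \frac{3}{-2 + R R} = \frac{3}{-2 + R^{2}}$)
$G{\left(v,P \right)} = -7 + P v$ ($G{\left(v,P \right)} = -4 + \left(v P - 3\right) = -4 + \left(P v - 3\right) = -4 + \left(-3 + P v\right) = -7 + P v$)
$d{\left(Y \right)} = \left(-4 + Y\right)^{2}$ ($d{\left(Y \right)} = \left(\left(-7 + 1 Y\right) + 3\right)^{2} = \left(\left(-7 + Y\right) + 3\right)^{2} = \left(-4 + Y\right)^{2}$)
$\left(d{\left(12 \right)} + K{\left(\frac{4 + 6}{-6 + 0},-9 \right)}\right)^{2} = \left(\left(-4 + 12\right)^{2} + \frac{3}{-2 + \left(\frac{4 + 6}{-6 + 0}\right)^{2}}\right)^{2} = \left(8^{2} + \frac{3}{-2 + \left(\frac{10}{-6}\right)^{2}}\right)^{2} = \left(64 + \frac{3}{-2 + \left(10 \left(- \frac{1}{6}\right)\right)^{2}}\right)^{2} = \left(64 + \frac{3}{-2 + \left(- \frac{5}{3}\right)^{2}}\right)^{2} = \left(64 + \frac{3}{-2 + \frac{25}{9}}\right)^{2} = \left(64 + \frac{3}{\frac{7}{9}}\right)^{2} = \left(64 + 3 \cdot \frac{9}{7}\right)^{2} = \left(64 + \frac{27}{7}\right)^{2} = \left(\frac{475}{7}\right)^{2} = \frac{225625}{49}$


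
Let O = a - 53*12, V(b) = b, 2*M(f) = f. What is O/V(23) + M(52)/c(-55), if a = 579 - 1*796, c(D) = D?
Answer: -47513/1265 ≈ -37.560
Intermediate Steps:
M(f) = f/2
a = -217 (a = 579 - 796 = -217)
O = -853 (O = -217 - 53*12 = -217 - 636 = -853)
O/V(23) + M(52)/c(-55) = -853/23 + ((½)*52)/(-55) = -853*1/23 + 26*(-1/55) = -853/23 - 26/55 = -47513/1265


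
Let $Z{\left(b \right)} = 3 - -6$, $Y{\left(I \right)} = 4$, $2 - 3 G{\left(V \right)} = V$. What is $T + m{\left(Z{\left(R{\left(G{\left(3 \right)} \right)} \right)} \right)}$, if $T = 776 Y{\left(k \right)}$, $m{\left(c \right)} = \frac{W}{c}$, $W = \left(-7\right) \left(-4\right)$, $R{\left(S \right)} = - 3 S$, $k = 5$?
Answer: $\frac{27964}{9} \approx 3107.1$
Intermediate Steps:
$G{\left(V \right)} = \frac{2}{3} - \frac{V}{3}$
$Z{\left(b \right)} = 9$ ($Z{\left(b \right)} = 3 + 6 = 9$)
$W = 28$
$m{\left(c \right)} = \frac{28}{c}$
$T = 3104$ ($T = 776 \cdot 4 = 3104$)
$T + m{\left(Z{\left(R{\left(G{\left(3 \right)} \right)} \right)} \right)} = 3104 + \frac{28}{9} = \frac{27964}{9}$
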